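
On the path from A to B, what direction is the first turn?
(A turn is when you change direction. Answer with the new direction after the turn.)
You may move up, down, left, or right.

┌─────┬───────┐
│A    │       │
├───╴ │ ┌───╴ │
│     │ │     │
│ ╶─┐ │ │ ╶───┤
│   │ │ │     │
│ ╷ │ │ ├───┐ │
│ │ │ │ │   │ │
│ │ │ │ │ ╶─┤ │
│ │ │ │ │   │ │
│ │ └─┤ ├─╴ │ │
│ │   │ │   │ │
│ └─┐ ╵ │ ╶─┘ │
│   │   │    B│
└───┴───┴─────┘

Directions: right, right, down, left, left, down, right, down, down, down, right, down, right, up, up, up, up, up, up, right, right, right, down, left, left, down, right, right, down, down, down, down
First turn direction: down

Solution:

┌─────┬───────┐
│A → ↓│↱ → → ↓│
├───╴ │ ┌───╴ │
│↓ ← ↲│↑│↓ ← ↲│
│ ╶─┐ │ │ ╶───┤
│↳ ↓│ │↑│↳ → ↓│
│ ╷ │ │ ├───┐ │
│ │↓│ │↑│   │↓│
│ │ │ │ │ ╶─┤ │
│ │↓│ │↑│   │↓│
│ │ └─┤ ├─╴ │ │
│ │↳ ↓│↑│   │↓│
│ └─┐ ╵ │ ╶─┘ │
│   │↳ ↑│    B│
└───┴───┴─────┘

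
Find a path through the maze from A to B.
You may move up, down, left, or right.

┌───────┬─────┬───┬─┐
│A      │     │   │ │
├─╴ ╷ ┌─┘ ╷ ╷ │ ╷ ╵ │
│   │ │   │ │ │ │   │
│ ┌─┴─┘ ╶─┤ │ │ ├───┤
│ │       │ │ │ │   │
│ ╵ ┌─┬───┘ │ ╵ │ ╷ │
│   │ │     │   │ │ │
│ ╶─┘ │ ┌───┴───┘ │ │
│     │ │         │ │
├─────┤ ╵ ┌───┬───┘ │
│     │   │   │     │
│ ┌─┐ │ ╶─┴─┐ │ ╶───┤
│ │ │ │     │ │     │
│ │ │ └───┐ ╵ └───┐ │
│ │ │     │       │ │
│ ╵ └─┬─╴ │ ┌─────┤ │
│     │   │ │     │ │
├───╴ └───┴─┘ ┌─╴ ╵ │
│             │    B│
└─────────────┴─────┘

Finding the shortest path through the maze:
Path length: 40 steps
Directions: right → down → left → down → down → right → up → right → right → up → right → up → right → down → down → down → left → left → down → down → right → up → right → right → right → right → up → up → right → down → down → down → left → left → down → right → right → down → down → down

Solution:

┌───────┬─────┬───┬─┐
│A ↓    │↱ ↓  │   │ │
├─╴ ╷ ┌─┘ ╷ ╷ │ ╷ ╵ │
│↓ ↲│ │↱ ↑│↓│ │ │   │
│ ┌─┴─┘ ╶─┤ │ │ ├───┤
│↓│↱ → ↑  │↓│ │ │↱ ↓│
│ ╵ ┌─┬───┘ │ ╵ │ ╷ │
│↳ ↑│ │↓ ← ↲│   │↑│↓│
│ ╶─┘ │ ┌───┴───┘ │ │
│     │↓│↱ → → → ↑│↓│
├─────┤ ╵ ┌───┬───┘ │
│     │↳ ↑│   │↓ ← ↲│
│ ┌─┐ │ ╶─┴─┐ │ ╶───┤
│ │ │ │     │ │↳ → ↓│
│ │ │ └───┐ ╵ └───┐ │
│ │ │     │       │↓│
│ ╵ └─┬─╴ │ ┌─────┤ │
│     │   │ │     │↓│
├───╴ └───┴─┘ ┌─╴ ╵ │
│             │    B│
└─────────────┴─────┘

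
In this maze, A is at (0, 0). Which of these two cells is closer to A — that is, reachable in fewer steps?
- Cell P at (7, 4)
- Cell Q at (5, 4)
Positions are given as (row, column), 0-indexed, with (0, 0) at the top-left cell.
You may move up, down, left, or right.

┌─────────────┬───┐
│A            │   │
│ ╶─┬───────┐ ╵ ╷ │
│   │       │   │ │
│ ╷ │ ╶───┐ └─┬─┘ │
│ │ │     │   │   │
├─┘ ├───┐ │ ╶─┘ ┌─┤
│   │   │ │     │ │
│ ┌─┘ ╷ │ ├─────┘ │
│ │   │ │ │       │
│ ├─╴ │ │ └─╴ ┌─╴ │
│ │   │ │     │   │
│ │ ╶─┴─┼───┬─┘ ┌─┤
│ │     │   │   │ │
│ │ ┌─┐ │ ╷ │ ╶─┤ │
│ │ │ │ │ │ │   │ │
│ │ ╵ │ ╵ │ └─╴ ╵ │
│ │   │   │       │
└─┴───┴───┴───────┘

Shortest path A → P at (7, 4): 45 steps
Shortest path A → Q at (5, 4): 27 steps

Q is closer (27 steps vs 45 steps).

Path to P:

┌─────────────┬───┐
│A → → → → → ↓│↱ ↓│
│ ╶─┬───────┐ ╵ ╷ │
│   │↓ ← ← ↰│↳ ↑│↓│
│ ╷ │ ╶───┐ └─┬─┘ │
│ │ │↳ → ↓│↑  │↓ ↲│
├─┘ ├───┐ │ ╶─┘ ┌─┤
│   │   │↓│↑ ← ↲│ │
│ ┌─┘ ╷ │ ├─────┘ │
│ │   │ │↓│  ↱ → ↓│
│ ├─╴ │ │ └─╴ ┌─╴ │
│ │   │ │↳ → ↑│↓ ↲│
│ │ ╶─┴─┼───┬─┘ ┌─┤
│ │     │↓ ↰│↓ ↲│ │
│ │ ┌─┐ │ ╷ │ ╶─┤ │
│ │ │ │ │P│↑│↳ ↓│ │
│ │ ╵ │ ╵ │ └─╴ ╵ │
│ │   │   │↑ ← ↲  │
└─┴───┴───┴───────┘

Path to Q:

┌─────────────┬───┐
│A → → → → → ↓│↱ ↓│
│ ╶─┬───────┐ ╵ ╷ │
│   │↓ ← ← ↰│↳ ↑│↓│
│ ╷ │ ╶───┐ └─┬─┘ │
│ │ │↳ → ↓│↑  │↓ ↲│
├─┘ ├───┐ │ ╶─┘ ┌─┤
│   │   │↓│↑ ← ↲│ │
│ ┌─┘ ╷ │ ├─────┘ │
│ │   │ │↓│       │
│ ├─╴ │ │ └─╴ ┌─╴ │
│ │   │ │Q    │   │
│ │ ╶─┴─┼───┬─┘ ┌─┤
│ │     │   │   │ │
│ │ ┌─┐ │ ╷ │ ╶─┤ │
│ │ │ │ │ │ │   │ │
│ │ ╵ │ ╵ │ └─╴ ╵ │
│ │   │   │       │
└─┴───┴───┴───────┘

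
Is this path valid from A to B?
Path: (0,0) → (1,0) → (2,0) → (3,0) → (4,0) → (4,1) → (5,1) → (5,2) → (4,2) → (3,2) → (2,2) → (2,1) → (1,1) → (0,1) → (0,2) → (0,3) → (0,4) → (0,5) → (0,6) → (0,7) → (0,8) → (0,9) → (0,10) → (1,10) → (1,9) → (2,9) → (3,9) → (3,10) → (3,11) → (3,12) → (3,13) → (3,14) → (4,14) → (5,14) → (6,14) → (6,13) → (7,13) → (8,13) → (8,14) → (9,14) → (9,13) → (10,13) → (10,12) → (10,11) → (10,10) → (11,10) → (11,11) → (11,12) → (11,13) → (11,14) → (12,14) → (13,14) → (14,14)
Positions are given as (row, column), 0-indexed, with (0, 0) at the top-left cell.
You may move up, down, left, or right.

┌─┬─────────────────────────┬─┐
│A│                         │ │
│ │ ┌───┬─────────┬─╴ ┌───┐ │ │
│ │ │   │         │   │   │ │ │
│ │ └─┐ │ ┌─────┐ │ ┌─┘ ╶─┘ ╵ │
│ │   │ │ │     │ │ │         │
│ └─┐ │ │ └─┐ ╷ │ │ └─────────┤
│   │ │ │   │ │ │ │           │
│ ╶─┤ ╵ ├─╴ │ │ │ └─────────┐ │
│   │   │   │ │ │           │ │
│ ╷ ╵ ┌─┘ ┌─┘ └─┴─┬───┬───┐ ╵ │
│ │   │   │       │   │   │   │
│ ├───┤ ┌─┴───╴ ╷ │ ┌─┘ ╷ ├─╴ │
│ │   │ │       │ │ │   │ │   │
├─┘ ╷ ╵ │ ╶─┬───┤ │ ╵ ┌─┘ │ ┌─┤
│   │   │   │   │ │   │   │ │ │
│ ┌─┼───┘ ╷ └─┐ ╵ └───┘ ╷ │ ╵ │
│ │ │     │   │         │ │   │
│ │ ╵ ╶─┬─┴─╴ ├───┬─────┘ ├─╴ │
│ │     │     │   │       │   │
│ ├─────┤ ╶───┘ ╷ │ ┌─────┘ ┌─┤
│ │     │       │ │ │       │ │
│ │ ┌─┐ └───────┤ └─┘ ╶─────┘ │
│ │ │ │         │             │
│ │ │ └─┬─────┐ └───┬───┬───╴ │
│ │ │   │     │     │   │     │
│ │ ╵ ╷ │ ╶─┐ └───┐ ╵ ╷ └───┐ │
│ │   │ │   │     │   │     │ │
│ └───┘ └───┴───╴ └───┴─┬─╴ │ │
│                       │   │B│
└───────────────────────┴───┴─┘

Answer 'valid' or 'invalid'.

Checking path validity:
Result: All consecutive moves are passable.

valid

Correct solution:

┌─┬─────────────────────────┬─┐
│A│↱ → → → → → → → → ↓      │ │
│ │ ┌───┬─────────┬─╴ ┌───┐ │ │
│↓│↑│   │         │↓ ↲│   │ │ │
│ │ └─┐ │ ┌─────┐ │ ┌─┘ ╶─┘ ╵ │
│↓│↑ ↰│ │ │     │ │↓│         │
│ └─┐ │ │ └─┐ ╷ │ │ └─────────┤
│↓  │↑│ │   │ │ │ │↳ → → → → ↓│
│ ╶─┤ ╵ ├─╴ │ │ │ └─────────┐ │
│↳ ↓│↑  │   │ │ │           │↓│
│ ╷ ╵ ┌─┘ ┌─┘ └─┴─┬───┬───┐ ╵ │
│ │↳ ↑│   │       │   │   │  ↓│
│ ├───┤ ┌─┴───╴ ╷ │ ┌─┘ ╷ ├─╴ │
│ │   │ │       │ │ │   │ │↓ ↲│
├─┘ ╷ ╵ │ ╶─┬───┤ │ ╵ ┌─┘ │ ┌─┤
│   │   │   │   │ │   │   │↓│ │
│ ┌─┼───┘ ╷ └─┐ ╵ └───┘ ╷ │ ╵ │
│ │ │     │   │         │ │↳ ↓│
│ │ ╵ ╶─┬─┴─╴ ├───┬─────┘ ├─╴ │
│ │     │     │   │       │↓ ↲│
│ ├─────┤ ╶───┘ ╷ │ ┌─────┘ ┌─┤
│ │     │       │ │ │↓ ← ← ↲│ │
│ │ ┌─┐ └───────┤ └─┘ ╶─────┘ │
│ │ │ │         │    ↳ → → → ↓│
│ │ │ └─┬─────┐ └───┬───┬───╴ │
│ │ │   │     │     │   │    ↓│
│ │ ╵ ╷ │ ╶─┐ └───┐ ╵ ╷ └───┐ │
│ │   │ │   │     │   │     │↓│
│ └───┘ └───┴───╴ └───┴─┬─╴ │ │
│                       │   │B│
└───────────────────────┴───┴─┘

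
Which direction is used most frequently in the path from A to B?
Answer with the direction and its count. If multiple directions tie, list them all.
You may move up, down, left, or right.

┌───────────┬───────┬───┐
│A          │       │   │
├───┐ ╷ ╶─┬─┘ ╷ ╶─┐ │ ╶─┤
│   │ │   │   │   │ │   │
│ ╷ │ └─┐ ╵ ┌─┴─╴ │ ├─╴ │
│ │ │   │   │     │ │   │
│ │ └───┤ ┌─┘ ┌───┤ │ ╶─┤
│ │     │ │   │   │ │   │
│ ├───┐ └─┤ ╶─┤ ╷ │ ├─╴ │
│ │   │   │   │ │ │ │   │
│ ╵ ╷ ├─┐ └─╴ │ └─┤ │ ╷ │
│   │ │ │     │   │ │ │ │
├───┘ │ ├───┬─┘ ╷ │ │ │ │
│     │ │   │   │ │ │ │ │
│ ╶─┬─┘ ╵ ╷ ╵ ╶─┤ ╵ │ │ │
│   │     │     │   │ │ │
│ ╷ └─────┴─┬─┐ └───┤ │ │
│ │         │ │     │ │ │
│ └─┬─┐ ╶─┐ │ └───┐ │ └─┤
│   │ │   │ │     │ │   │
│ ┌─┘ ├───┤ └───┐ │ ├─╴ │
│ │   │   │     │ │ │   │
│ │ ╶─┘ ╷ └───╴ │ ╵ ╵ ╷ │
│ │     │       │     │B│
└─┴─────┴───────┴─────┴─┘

Directions: right, right, right, down, right, down, right, up, right, up, right, right, right, down, down, down, down, down, down, down, left, up, up, left, down, left, down, right, down, right, right, down, down, down, right, up, right, down
Counts: {'right': 14, 'down': 16, 'up': 5, 'left': 3}
Most common: down (16 times)

Solution:

┌───────────┬───────┬───┐
│A → → ↓    │↱ → → ↓│   │
├───┐ ╷ ╶─┬─┘ ╷ ╶─┐ │ ╶─┤
│   │ │↳ ↓│↱ ↑│   │↓│   │
│ ╷ │ └─┐ ╵ ┌─┴─╴ │ ├─╴ │
│ │ │   │↳ ↑│     │↓│   │
│ │ └───┤ ┌─┘ ┌───┤ │ ╶─┤
│ │     │ │   │   │↓│   │
│ ├───┐ └─┤ ╶─┤ ╷ │ ├─╴ │
│ │   │   │   │ │ │↓│   │
│ ╵ ╷ ├─┐ └─╴ │ └─┤ │ ╷ │
│   │ │ │     │↓ ↰│↓│ │ │
├───┘ │ ├───┬─┘ ╷ │ │ │ │
│     │ │   │↓ ↲│↑│↓│ │ │
│ ╶─┬─┘ ╵ ╷ ╵ ╶─┤ ╵ │ │ │
│   │     │  ↳ ↓│↑ ↲│ │ │
│ ╷ └─────┴─┬─┐ └───┤ │ │
│ │         │ │↳ → ↓│ │ │
│ └─┬─┐ ╶─┐ │ └───┐ │ └─┤
│   │ │   │ │     │↓│   │
│ ┌─┘ ├───┤ └───┐ │ ├─╴ │
│ │   │   │     │ │↓│↱ ↓│
│ │ ╶─┘ ╷ └───╴ │ ╵ ╵ ╷ │
│ │     │       │  ↳ ↑│B│
└─┴─────┴───────┴─────┴─┘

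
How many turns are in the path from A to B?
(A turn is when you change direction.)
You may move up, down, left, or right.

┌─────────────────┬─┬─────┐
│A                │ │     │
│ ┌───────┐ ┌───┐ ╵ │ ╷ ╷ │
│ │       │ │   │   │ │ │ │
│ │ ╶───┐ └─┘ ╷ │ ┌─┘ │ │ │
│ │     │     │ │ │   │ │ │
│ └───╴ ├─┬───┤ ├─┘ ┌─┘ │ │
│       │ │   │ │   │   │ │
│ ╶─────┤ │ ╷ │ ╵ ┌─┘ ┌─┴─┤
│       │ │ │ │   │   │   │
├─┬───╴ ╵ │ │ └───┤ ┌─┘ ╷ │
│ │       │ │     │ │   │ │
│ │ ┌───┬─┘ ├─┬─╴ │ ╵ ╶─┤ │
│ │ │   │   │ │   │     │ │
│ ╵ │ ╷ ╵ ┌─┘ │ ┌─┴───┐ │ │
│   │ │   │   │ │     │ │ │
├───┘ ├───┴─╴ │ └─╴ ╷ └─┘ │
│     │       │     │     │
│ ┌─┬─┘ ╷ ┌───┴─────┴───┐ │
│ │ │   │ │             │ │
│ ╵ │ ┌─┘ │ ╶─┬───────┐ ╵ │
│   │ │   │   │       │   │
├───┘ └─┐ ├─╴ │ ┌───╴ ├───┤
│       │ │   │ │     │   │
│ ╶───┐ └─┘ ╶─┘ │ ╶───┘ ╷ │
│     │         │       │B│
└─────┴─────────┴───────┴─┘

Directions: down, down, down, right, right, right, up, left, left, up, right, right, right, down, right, right, up, right, down, down, down, right, up, right, up, right, up, up, right, down, down, down, left, down, left, down, down, right, up, right, up, right, down, down, down, down, down, down, left, up, left, left, left, left, left, left, down, right, down, left, down, right, right, up, up, right, right, right, down, left, left, down, right, right, right, up, right, down
Number of turns: 46

Solution:

┌─────────────────┬─┬─────┐
│A                │ │↱ ↓  │
│ ┌───────┐ ┌───┐ ╵ │ ╷ ╷ │
│↓│↱ → → ↓│ │↱ ↓│   │↑│↓│ │
│ │ ╶───┐ └─┘ ╷ │ ┌─┘ │ │ │
│↓│↑ ← ↰│↳ → ↑│↓│ │↱ ↑│↓│ │
│ └───╴ ├─┬───┤ ├─┘ ┌─┘ │ │
│↳ → → ↑│ │   │↓│↱ ↑│↓ ↲│ │
│ ╶─────┤ │ ╷ │ ╵ ┌─┘ ┌─┴─┤
│       │ │ │ │↳ ↑│↓ ↲│↱ ↓│
├─┬───╴ ╵ │ │ └───┤ ┌─┘ ╷ │
│ │       │ │     │↓│↱ ↑│↓│
│ │ ┌───┬─┘ ├─┬─╴ │ ╵ ╶─┤ │
│ │ │   │   │ │   │↳ ↑  │↓│
│ ╵ │ ╷ ╵ ┌─┘ │ ┌─┴───┐ │ │
│   │ │   │   │ │     │ │↓│
├───┘ ├───┴─╴ │ └─╴ ╷ └─┘ │
│     │       │     │    ↓│
│ ┌─┬─┘ ╷ ┌───┴─────┴───┐ │
│ │ │   │ │↓ ← ← ← ← ← ↰│↓│
│ ╵ │ ┌─┘ │ ╶─┬───────┐ ╵ │
│   │ │   │↳ ↓│↱ → → ↓│↑ ↲│
├───┘ └─┐ ├─╴ │ ┌───╴ ├───┤
│       │ │↓ ↲│↑│↓ ← ↲│↱ ↓│
│ ╶───┐ └─┘ ╶─┘ │ ╶───┘ ╷ │
│     │    ↳ → ↑│↳ → → ↑│B│
└─────┴─────────┴───────┴─┘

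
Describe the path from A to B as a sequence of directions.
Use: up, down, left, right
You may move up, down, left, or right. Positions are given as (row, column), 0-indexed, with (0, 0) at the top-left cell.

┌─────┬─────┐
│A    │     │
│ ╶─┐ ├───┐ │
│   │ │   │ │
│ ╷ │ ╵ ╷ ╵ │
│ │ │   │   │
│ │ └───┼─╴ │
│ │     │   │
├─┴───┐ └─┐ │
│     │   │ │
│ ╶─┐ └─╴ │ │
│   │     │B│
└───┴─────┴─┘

Finding the path and converting it to directions:
Path through cells: (0,0) → (0,1) → (0,2) → (1,2) → (2,2) → (2,3) → (1,3) → (1,4) → (2,4) → (2,5) → (3,5) → (4,5) → (5,5)
Directions: right, right, down, down, right, up, right, down, right, down, down, down

Solution:

┌─────┬─────┐
│A → ↓│     │
│ ╶─┐ ├───┐ │
│   │↓│↱ ↓│ │
│ ╷ │ ╵ ╷ ╵ │
│ │ │↳ ↑│↳ ↓│
│ │ └───┼─╴ │
│ │     │  ↓│
├─┴───┐ └─┐ │
│     │   │↓│
│ ╶─┐ └─╴ │ │
│   │     │B│
└───┴─────┴─┘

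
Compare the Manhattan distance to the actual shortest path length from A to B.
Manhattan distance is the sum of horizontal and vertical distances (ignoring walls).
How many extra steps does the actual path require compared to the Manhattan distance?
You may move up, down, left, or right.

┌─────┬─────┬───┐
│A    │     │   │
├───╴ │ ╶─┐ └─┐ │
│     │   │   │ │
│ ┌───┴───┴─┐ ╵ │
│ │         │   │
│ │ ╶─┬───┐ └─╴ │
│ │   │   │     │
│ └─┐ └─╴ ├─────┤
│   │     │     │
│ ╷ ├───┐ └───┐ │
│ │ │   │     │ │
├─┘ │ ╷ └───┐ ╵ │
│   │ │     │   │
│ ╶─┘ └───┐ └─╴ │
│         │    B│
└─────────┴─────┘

Manhattan distance: |7 - 0| + |7 - 0| = 14
Actual path length: 24
Extra steps: 24 - 14 = 10

Solution:

┌─────┬─────┬───┐
│A → ↓│     │   │
├───╴ │ ╶─┐ └─┐ │
│↓ ← ↲│   │   │ │
│ ┌───┴───┴─┐ ╵ │
│↓│         │   │
│ │ ╶─┬───┐ └─╴ │
│↓│   │   │     │
│ └─┐ └─╴ ├─────┤
│↳ ↓│     │     │
│ ╷ ├───┐ └───┐ │
│ │↓│↱ ↓│     │ │
├─┘ │ ╷ └───┐ ╵ │
│↓ ↲│↑│↳ → ↓│   │
│ ╶─┘ └───┐ └─╴ │
│↳ → ↑    │↳ → B│
└─────────┴─────┘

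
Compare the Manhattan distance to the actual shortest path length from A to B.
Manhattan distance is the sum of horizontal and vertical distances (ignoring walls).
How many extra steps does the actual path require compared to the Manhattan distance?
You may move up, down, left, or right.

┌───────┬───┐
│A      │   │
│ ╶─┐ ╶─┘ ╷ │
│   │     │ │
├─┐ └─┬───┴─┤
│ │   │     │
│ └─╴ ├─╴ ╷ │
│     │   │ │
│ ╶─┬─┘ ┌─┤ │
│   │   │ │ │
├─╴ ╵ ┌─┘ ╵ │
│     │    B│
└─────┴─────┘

Manhattan distance: |5 - 0| + |5 - 0| = 10
Actual path length: 20
Extra steps: 20 - 10 = 10

Solution:

┌───────┬───┐
│A      │   │
│ ╶─┐ ╶─┘ ╷ │
│↳ ↓│     │ │
├─┐ └─┬───┴─┤
│ │↳ ↓│  ↱ ↓│
│ └─╴ ├─╴ ╷ │
│↓ ← ↲│↱ ↑│↓│
│ ╶─┬─┘ ┌─┤ │
│↳ ↓│↱ ↑│ │↓│
├─╴ ╵ ┌─┘ ╵ │
│  ↳ ↑│    B│
└─────┴─────┘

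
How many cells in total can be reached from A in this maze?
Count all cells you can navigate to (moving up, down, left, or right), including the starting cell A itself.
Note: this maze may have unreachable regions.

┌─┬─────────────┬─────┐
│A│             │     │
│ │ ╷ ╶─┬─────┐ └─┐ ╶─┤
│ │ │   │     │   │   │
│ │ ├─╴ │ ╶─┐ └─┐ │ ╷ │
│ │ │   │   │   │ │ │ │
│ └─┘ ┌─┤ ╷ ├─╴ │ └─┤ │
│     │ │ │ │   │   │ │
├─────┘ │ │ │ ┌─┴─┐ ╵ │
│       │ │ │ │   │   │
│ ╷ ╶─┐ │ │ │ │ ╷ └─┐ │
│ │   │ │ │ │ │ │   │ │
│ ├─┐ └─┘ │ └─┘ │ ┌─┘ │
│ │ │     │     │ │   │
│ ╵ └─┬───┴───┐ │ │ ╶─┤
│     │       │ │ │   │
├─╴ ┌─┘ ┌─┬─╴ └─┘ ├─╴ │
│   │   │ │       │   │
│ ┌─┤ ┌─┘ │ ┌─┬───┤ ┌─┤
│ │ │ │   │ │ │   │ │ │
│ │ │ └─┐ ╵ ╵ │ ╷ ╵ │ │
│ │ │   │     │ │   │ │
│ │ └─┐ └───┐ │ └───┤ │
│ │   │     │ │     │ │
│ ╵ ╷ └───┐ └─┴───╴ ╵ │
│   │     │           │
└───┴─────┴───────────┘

Using BFS/flood-fill to find all reachable cells from A:
Maze size: 13 × 11 = 143 total cells
All cells are reachable — the maze is fully connected.
Reachable cells: 143

Reachable region (· marks reachable cells):

┌─┬─────────────┬─────┐
│A│· · · · · · ·│· · ·│
│ │ ╷ ╶─┬─────┐ └─┐ ╶─┤
│·│·│· ·│· · ·│· ·│· ·│
│ │ ├─╴ │ ╶─┐ └─┐ │ ╷ │
│·│·│· ·│· ·│· ·│·│·│·│
│ └─┘ ┌─┤ ╷ ├─╴ │ └─┤ │
│· · ·│·│·│·│· ·│· ·│·│
├─────┘ │ │ │ ┌─┴─┐ ╵ │
│· · · ·│·│·│·│· ·│· ·│
│ ╷ ╶─┐ │ │ │ │ ╷ └─┐ │
│·│· ·│·│·│·│·│·│· ·│·│
│ ├─┐ └─┘ │ └─┘ │ ┌─┘ │
│·│·│· · ·│· · ·│·│· ·│
│ ╵ └─┬───┴───┐ │ │ ╶─┤
│· · ·│· · · ·│·│·│· ·│
├─╴ ┌─┘ ┌─┬─╴ └─┘ ├─╴ │
│· ·│· ·│·│· · · ·│· ·│
│ ┌─┤ ┌─┘ │ ┌─┬───┤ ┌─┤
│·│·│·│· ·│·│·│· ·│·│·│
│ │ │ └─┐ ╵ ╵ │ ╷ ╵ │ │
│·│·│· ·│· · ·│·│· ·│·│
│ │ └─┐ └───┐ │ └───┤ │
│·│· ·│· · ·│·│· · ·│·│
│ ╵ ╷ └───┐ └─┴───╴ ╵ │
│· ·│· · ·│· · · · · ·│
└───┴─────┴───────────┘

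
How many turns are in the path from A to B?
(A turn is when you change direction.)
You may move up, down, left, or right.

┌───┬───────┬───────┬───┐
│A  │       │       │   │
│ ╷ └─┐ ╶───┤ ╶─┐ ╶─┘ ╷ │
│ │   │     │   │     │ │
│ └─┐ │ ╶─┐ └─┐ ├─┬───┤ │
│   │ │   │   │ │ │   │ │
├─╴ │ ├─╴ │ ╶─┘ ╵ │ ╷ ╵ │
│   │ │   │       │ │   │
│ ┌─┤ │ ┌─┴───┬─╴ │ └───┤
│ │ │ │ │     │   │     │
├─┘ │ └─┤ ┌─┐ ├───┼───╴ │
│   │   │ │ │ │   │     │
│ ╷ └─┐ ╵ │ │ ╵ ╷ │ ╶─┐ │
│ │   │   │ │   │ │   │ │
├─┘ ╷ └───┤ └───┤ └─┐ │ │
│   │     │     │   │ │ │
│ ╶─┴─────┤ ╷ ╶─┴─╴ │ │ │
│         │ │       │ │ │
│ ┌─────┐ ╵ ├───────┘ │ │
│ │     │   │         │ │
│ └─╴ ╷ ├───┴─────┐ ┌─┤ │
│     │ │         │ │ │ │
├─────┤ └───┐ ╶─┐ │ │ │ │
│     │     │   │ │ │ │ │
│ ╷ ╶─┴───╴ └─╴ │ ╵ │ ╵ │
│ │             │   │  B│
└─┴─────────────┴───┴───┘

Directions: right, down, right, down, down, down, down, right, down, right, up, up, right, right, down, down, right, up, right, down, down, right, down, left, left, left, up, left, down, down, left, up, left, left, left, left, down, down, right, right, up, right, down, down, right, right, down, right, right, up, left, up, right, right, down, down, right, up, up, up, right, up, up, up, left, up, right, right, down, down, down, down, down, down, down
Number of turns: 43

Solution:

┌───┬───────┬───────┬───┐
│A ↓│       │       │   │
│ ╷ └─┐ ╶───┤ ╶─┐ ╶─┘ ╷ │
│ │↳ ↓│     │   │     │ │
│ └─┐ │ ╶─┐ └─┐ ├─┬───┤ │
│   │↓│   │   │ │ │   │ │
├─╴ │ ├─╴ │ ╶─┘ ╵ │ ╷ ╵ │
│   │↓│   │       │ │   │
│ ┌─┤ │ ┌─┴───┬─╴ │ └───┤
│ │ │↓│ │↱ → ↓│   │     │
├─┘ │ └─┤ ┌─┐ ├───┼───╴ │
│   │↳ ↓│↑│ │↓│↱ ↓│↱ → ↓│
│ ╷ └─┐ ╵ │ │ ╵ ╷ │ ╶─┐ │
│ │   │↳ ↑│ │↳ ↑│↓│↑ ↰│↓│
├─┘ ╷ └───┤ └───┤ └─┐ │ │
│   │     │↓ ↰  │↳ ↓│↑│↓│
│ ╶─┴─────┤ ╷ ╶─┴─╴ │ │ │
│↓ ← ← ← ↰│↓│↑ ← ← ↲│↑│↓│
│ ┌─────┐ ╵ ├───────┘ │ │
│↓│  ↱ ↓│↑ ↲│      ↱ ↑│↓│
│ └─╴ ╷ ├───┴─────┐ ┌─┤ │
│↳ → ↑│↓│    ↱ → ↓│↑│ │↓│
├─────┤ └───┐ ╶─┐ │ │ │ │
│     │↳ → ↓│↑ ↰│↓│↑│ │↓│
│ ╷ ╶─┴───╴ └─╴ │ ╵ │ ╵ │
│ │        ↳ → ↑│↳ ↑│  B│
└─┴─────────────┴───┴───┘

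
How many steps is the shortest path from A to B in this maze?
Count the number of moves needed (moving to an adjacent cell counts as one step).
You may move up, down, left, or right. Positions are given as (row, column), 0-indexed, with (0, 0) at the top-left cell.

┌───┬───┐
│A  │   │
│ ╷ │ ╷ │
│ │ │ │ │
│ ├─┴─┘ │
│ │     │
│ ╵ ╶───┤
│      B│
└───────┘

Using BFS to find shortest path:
Start: (0, 0), End: (3, 3)
Path found:
(0,0) → (1,0) → (2,0) → (3,0) → (3,1) → (3,2) → (3,3)
Number of steps: 6

Solution:

┌───┬───┐
│A  │   │
│ ╷ │ ╷ │
│↓│ │ │ │
│ ├─┴─┘ │
│↓│     │
│ ╵ ╶───┤
│↳ → → B│
└───────┘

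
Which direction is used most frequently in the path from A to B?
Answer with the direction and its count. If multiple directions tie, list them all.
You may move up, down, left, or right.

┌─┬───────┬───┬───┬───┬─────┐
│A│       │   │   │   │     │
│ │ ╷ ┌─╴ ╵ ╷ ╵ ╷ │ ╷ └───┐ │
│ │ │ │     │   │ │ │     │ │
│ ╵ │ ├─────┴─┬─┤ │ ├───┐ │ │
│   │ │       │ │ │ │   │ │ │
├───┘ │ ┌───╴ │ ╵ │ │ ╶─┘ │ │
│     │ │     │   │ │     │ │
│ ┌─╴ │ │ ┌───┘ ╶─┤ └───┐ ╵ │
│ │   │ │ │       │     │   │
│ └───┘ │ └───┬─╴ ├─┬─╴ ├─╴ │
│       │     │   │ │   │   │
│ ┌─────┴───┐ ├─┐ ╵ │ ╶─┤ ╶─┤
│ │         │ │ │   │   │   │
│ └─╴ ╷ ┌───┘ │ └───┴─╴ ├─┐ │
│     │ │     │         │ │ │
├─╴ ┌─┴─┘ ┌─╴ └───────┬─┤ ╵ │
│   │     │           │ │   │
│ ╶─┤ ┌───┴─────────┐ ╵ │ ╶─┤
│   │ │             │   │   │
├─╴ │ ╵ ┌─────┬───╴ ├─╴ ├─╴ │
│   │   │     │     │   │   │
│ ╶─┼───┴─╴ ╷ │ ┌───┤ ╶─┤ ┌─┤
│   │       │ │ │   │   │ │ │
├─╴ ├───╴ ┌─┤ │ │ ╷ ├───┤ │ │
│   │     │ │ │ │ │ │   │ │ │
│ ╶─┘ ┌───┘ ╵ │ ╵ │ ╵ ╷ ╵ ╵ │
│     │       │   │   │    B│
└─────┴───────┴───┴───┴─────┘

Directions: down, down, right, up, up, right, down, down, down, left, left, down, down, right, right, right, up, up, up, right, right, right, down, left, left, down, down, right, right, down, down, left, left, down, left, left, down, down, right, up, right, right, right, right, right, right, down, left, left, down, down, down, right, up, up, right, down, down, right, up, right, down, right, right
Counts: {'down': 22, 'right': 23, 'up': 9, 'left': 10}
Most common: right (23 times)

Solution:

┌─┬───────┬───┬───┬───┬─────┐
│A│↱ ↓    │   │   │   │     │
│ │ ╷ ┌─╴ ╵ ╷ ╵ ╷ │ ╷ └───┐ │
│↓│↑│↓│     │   │ │ │     │ │
│ ╵ │ ├─────┴─┬─┤ │ ├───┐ │ │
│↳ ↑│↓│↱ → → ↓│ │ │ │   │ │ │
├───┘ │ ┌───╴ │ ╵ │ │ ╶─┘ │ │
│↓ ← ↲│↑│↓ ← ↲│   │ │     │ │
│ ┌─╴ │ │ ┌───┘ ╶─┤ └───┐ ╵ │
│↓│   │↑│↓│       │     │   │
│ └───┘ │ └───┬─╴ ├─┬─╴ ├─╴ │
│↳ → → ↑│↳ → ↓│   │ │   │   │
│ ┌─────┴───┐ ├─┐ ╵ │ ╶─┤ ╶─┤
│ │         │↓│ │   │   │   │
│ └─╴ ╷ ┌───┘ │ └───┴─╴ ├─┐ │
│     │ │↓ ← ↲│         │ │ │
├─╴ ┌─┴─┘ ┌─╴ └───────┬─┤ ╵ │
│   │↓ ← ↲│           │ │   │
│ ╶─┤ ┌───┴─────────┐ ╵ │ ╶─┤
│   │↓│↱ → → → → → ↓│   │   │
├─╴ │ ╵ ┌─────┬───╴ ├─╴ ├─╴ │
│   │↳ ↑│     │↓ ← ↲│   │   │
│ ╶─┼───┴─╴ ╷ │ ┌───┤ ╶─┤ ┌─┤
│   │       │ │↓│↱ ↓│   │ │ │
├─╴ ├───╴ ┌─┤ │ │ ╷ ├───┤ │ │
│   │     │ │ │↓│↑│↓│↱ ↓│ │ │
│ ╶─┘ ┌───┘ ╵ │ ╵ │ ╵ ╷ ╵ ╵ │
│     │       │↳ ↑│↳ ↑│↳ → B│
└─────┴───────┴───┴───┴─────┘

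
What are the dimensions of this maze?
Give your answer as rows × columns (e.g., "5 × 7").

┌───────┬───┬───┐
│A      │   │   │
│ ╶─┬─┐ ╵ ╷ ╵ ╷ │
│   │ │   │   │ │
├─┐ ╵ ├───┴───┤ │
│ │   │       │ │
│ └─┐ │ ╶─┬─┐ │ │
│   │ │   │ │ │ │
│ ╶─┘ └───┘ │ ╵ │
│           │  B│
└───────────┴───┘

Counting the maze dimensions:
Rows (vertical): 5
Columns (horizontal): 8
Dimensions: 5 × 8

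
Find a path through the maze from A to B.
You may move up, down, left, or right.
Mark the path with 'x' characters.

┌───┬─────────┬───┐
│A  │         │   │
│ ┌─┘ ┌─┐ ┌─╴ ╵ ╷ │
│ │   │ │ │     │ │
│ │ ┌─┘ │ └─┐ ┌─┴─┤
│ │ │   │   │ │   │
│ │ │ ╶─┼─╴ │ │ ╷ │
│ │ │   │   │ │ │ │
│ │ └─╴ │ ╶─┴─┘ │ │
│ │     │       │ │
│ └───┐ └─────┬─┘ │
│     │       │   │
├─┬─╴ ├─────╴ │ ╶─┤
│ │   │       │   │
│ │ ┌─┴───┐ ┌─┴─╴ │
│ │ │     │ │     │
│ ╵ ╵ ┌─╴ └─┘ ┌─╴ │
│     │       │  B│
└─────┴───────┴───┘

Finding the shortest path through the maze:
Path length: 22 steps
Directions: down → down → down → down → down → right → right → down → left → down → down → right → up → right → right → down → right → right → up → right → right → down

Solution:

┌───┬─────────┬───┐
│A  │         │   │
│ ┌─┘ ┌─┐ ┌─╴ ╵ ╷ │
│x│   │ │ │     │ │
│ │ ┌─┘ │ └─┐ ┌─┴─┤
│x│ │   │   │ │   │
│ │ │ ╶─┼─╴ │ │ ╷ │
│x│ │   │   │ │ │ │
│ │ └─╴ │ ╶─┴─┘ │ │
│x│     │       │ │
│ └───┐ └─────┬─┘ │
│x x x│       │   │
├─┬─╴ ├─────╴ │ ╶─┤
│ │x x│       │   │
│ │ ┌─┴───┐ ┌─┴─╴ │
│ │x│x x x│ │x x x│
│ ╵ ╵ ┌─╴ └─┘ ┌─╴ │
│  x x│  x x x│  B│
└─────┴───────┴───┘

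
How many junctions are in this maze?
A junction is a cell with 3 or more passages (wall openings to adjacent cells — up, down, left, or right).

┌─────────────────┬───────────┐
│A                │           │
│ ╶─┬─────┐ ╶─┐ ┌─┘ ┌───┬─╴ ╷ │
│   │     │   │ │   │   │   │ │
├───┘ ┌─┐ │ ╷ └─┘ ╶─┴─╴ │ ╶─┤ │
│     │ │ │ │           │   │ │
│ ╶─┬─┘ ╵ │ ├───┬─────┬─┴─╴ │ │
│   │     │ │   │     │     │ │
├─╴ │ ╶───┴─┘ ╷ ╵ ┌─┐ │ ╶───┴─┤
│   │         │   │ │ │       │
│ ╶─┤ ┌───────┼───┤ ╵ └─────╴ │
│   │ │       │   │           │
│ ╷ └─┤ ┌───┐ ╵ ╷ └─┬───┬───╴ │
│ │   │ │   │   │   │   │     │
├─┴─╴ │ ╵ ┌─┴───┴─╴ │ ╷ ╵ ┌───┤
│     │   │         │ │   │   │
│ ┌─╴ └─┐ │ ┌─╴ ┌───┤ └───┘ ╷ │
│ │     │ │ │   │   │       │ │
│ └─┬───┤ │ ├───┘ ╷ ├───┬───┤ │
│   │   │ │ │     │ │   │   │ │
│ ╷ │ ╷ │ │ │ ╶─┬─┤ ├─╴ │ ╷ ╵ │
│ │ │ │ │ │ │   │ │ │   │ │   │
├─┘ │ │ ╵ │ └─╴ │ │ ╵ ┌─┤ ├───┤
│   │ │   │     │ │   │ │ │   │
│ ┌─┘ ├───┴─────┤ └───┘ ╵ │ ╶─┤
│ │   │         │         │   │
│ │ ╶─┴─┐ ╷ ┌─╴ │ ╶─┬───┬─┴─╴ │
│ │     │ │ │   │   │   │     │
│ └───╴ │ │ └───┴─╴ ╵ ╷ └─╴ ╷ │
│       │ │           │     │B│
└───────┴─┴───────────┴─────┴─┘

Checking each cell for number of passages:

Junctions found (3+ passages):
  (0, 5): 3 passages
  (0, 7): 3 passages
  (0, 13): 3 passages
  (1, 5): 3 passages
  (2, 8): 3 passages
  (3, 3): 3 passages
  (4, 2): 3 passages
  (5, 0): 3 passages
  (5, 10): 3 passages
  (5, 14): 3 passages
  (7, 2): 3 passages
  (7, 4): 3 passages
  (7, 7): 3 passages
  (8, 2): 3 passages
  (9, 0): 3 passages
  (12, 4): 3 passages
  (12, 5): 3 passages
  (12, 8): 3 passages
  (12, 11): 3 passages
  (13, 13): 3 passages
  (13, 14): 3 passages
  (14, 9): 3 passages
Total junctions: 22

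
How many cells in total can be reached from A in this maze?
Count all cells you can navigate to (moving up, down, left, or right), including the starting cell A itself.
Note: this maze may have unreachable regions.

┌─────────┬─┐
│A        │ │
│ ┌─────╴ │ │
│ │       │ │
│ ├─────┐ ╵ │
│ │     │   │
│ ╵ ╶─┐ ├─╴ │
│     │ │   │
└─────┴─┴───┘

Using BFS/flood-fill to find all reachable cells from A:
Maze size: 4 × 6 = 24 total cells
All cells are reachable — the maze is fully connected.
Reachable cells: 24

Reachable region (· marks reachable cells):

┌─────────┬─┐
│A · · · ·│·│
│ ┌─────╴ │ │
│·│· · · ·│·│
│ ├─────┐ ╵ │
│·│· · ·│· ·│
│ ╵ ╶─┐ ├─╴ │
│· · ·│·│· ·│
└─────┴─┴───┘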